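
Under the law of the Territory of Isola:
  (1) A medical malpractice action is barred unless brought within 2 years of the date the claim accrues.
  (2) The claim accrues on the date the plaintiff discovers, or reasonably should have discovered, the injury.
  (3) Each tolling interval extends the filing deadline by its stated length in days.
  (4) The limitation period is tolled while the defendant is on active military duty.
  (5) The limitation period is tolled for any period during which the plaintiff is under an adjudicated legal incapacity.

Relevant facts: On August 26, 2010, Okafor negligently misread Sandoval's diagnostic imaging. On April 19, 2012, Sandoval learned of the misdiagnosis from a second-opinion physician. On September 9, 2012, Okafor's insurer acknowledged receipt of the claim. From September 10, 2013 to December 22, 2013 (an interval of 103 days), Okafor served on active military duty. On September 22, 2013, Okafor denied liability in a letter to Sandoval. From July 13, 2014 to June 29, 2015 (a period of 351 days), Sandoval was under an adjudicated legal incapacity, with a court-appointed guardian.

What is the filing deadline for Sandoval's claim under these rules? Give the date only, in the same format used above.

July 17, 2015

Under the discovery rule, the claim accrued on April 19, 2012, when Sandoval discovered the injury — not on the August 26, 2010 date of the underlying act.
2 years from April 19, 2012 is April 19, 2014.
Because the defendant's active military service ran from September 10, 2013 to December 22, 2013, the deadline is extended by 103 days to July 31, 2014.
The plaintiff's legal incapacity from July 13, 2014 to June 29, 2015 tolled the period for 351 days, extending the deadline to July 17, 2015.
None of the other events listed affects the running of the period under the stated rules.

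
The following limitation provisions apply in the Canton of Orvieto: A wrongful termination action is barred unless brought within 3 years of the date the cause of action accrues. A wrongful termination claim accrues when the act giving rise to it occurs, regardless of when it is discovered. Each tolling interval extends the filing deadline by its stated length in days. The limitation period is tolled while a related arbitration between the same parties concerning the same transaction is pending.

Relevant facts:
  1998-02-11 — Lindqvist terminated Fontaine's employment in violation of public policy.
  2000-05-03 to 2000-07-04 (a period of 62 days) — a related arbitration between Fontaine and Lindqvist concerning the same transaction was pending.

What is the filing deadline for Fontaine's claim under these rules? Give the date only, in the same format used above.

The claim accrued on 1998-02-11, when the wrongful act occurred.
3 years from 1998-02-11 is 2001-02-11.
The period was tolled for 62 days by the pending related arbitration (2000-05-03 to 2000-07-04), pushing the deadline to 2001-04-14.

2001-04-14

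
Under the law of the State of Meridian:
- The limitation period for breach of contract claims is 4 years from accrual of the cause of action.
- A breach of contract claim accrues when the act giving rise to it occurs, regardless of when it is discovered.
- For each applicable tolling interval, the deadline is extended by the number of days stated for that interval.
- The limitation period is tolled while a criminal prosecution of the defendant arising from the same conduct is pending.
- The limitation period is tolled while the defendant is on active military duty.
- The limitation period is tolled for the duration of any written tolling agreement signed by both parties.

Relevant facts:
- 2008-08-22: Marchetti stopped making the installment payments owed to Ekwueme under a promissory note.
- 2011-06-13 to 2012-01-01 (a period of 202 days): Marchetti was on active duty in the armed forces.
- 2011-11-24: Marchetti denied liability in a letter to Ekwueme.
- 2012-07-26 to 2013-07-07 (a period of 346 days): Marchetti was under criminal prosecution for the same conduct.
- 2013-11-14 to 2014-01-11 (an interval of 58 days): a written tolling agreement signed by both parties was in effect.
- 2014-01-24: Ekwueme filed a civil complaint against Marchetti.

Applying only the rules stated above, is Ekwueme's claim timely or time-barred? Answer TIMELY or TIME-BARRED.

The claim accrued on 2008-08-22, when the wrongful act occurred.
4 years from 2008-08-22 is 2012-08-22.
The defendant's active military service from 2011-06-13 to 2012-01-01 tolled the period for 202 days, extending the deadline to 2013-03-12.
Because the pending criminal prosecution ran from 2012-07-26 to 2013-07-07, the deadline is extended by 346 days to 2014-02-21.
Because the written tolling agreement ran from 2013-11-14 to 2014-01-11, the deadline is extended by 58 days to 2014-04-20.
Nothing else in the chronology tolls or restarts the period.
Filing on 2014-01-24 beat the 2014-04-20 deadline — the action is timely.

TIMELY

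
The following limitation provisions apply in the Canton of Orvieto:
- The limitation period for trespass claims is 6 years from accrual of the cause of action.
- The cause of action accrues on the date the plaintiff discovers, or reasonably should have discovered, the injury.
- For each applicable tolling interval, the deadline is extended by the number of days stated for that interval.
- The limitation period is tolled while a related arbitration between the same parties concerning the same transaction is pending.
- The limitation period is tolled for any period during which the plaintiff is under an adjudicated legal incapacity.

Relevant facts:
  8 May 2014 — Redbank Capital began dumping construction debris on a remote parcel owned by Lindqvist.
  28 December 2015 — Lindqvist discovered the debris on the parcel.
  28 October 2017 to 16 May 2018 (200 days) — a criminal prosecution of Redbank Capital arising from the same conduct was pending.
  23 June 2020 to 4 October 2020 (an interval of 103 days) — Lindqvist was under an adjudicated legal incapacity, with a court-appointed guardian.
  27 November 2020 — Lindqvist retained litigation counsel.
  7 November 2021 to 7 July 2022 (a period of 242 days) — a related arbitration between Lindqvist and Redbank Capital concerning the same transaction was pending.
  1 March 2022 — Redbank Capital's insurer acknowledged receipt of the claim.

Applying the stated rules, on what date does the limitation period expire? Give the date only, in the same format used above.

8 December 2022

Accrual is tied to discovery, so the period began on 28 December 2015 rather than on 8 May 2014 when the act occurred.
The untolled deadline — 6 years after 28 December 2015 — is 28 December 2021.
The period was tolled for 103 days by the plaintiff's legal incapacity (23 June 2020 to 4 October 2020), pushing the deadline to 10 April 2022.
Because the pending related arbitration ran from 7 November 2021 to 7 July 2022, the deadline is extended by 242 days to 8 December 2022.
The pending criminal prosecution from 28 October 2017 to 16 May 2018 does not toll the period, because no stated rule makes a criminal prosecution a tolling event.
Nothing else in the chronology tolls or restarts the period.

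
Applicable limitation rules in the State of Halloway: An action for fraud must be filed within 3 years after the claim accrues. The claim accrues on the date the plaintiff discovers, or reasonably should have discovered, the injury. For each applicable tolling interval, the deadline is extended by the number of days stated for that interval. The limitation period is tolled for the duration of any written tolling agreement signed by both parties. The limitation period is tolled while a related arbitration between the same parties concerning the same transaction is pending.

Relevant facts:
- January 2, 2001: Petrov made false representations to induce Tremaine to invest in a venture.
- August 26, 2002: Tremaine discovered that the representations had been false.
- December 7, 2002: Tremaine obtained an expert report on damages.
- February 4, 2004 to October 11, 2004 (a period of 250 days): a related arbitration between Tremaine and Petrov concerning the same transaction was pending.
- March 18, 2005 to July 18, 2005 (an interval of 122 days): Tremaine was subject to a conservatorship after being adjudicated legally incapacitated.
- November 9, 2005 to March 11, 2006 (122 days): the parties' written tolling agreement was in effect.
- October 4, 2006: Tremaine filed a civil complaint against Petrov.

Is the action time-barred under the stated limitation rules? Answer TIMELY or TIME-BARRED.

Under the discovery rule, the claim accrued on August 26, 2002, when Tremaine discovered the injury — not on the January 2, 2001 date of the underlying act.
3 years from August 26, 2002 is August 26, 2005.
Because the pending related arbitration ran from February 4, 2004 to October 11, 2004, the deadline is extended by 250 days to May 3, 2006.
The written tolling agreement from November 9, 2005 to March 11, 2006 tolled the period for 122 days, extending the deadline to September 2, 2006.
Although the plaintiff's incapacity ran from March 18, 2005 to July 18, 2005, the stated rules do not make that a tolling event, so it is disregarded.
Nothing else in the chronology tolls or restarts the period.
Tremaine filed on October 4, 2006, after the September 2, 2006 deadline, so the action is time-barred.

TIME-BARRED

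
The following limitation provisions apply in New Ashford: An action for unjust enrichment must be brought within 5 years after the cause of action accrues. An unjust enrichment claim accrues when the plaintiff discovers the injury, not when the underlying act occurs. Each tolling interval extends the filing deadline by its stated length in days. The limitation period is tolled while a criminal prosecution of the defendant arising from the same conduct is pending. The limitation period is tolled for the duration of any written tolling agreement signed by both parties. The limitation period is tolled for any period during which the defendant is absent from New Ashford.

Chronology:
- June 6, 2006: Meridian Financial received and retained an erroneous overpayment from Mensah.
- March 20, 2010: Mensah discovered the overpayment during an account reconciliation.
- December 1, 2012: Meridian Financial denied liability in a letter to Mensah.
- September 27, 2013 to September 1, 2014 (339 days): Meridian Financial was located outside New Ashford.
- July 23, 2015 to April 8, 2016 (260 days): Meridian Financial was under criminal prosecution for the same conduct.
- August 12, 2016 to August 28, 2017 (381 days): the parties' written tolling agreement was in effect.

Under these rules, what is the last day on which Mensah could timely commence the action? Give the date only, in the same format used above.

November 24, 2017

The claim did not accrue until Mensah discovered the injury on March 20, 2010; the June 6, 2006 act date does not start the clock under the stated rule.
Adding the 5 years base period to March 20, 2010 gives a deadline of March 20, 2015, before any tolling.
The defendant's absence from the jurisdiction from September 27, 2013 to September 1, 2014 tolled the period for 339 days, extending the deadline to February 22, 2016.
The pending criminal prosecution from July 23, 2015 to April 8, 2016 tolled the period for 260 days, extending the deadline to November 8, 2016.
The written tolling agreement from August 12, 2016 to August 28, 2017 tolled the period for 381 days, extending the deadline to November 24, 2017.
The other events in the timeline have no effect on the limitation period under the stated rules.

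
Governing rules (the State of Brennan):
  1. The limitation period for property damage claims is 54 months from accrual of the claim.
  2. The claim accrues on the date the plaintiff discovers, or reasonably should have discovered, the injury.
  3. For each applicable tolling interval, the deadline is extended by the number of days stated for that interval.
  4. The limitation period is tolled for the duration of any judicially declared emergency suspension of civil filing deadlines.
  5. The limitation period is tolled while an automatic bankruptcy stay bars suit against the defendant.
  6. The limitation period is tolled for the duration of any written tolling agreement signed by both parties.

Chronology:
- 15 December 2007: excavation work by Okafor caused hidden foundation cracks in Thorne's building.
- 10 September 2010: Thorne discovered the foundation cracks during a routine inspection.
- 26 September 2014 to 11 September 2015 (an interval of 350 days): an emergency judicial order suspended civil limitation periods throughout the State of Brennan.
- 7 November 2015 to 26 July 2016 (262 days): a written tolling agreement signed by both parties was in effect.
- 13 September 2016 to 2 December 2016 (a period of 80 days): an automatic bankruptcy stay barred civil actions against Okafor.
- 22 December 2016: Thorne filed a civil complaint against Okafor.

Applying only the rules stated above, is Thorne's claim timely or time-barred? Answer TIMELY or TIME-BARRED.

Accrual is tied to discovery, so the period began on 10 September 2010 rather than on 15 December 2007 when the act occurred.
The untolled deadline — 54 months after 10 September 2010 — is 10 March 2015.
The period was tolled for 350 days by the emergency suspension of filing deadlines (26 September 2014 to 11 September 2015), pushing the deadline to 23 February 2016.
The written tolling agreement from 7 November 2015 to 26 July 2016 tolled the period for 262 days, extending the deadline to 11 November 2016.
Because the automatic bankruptcy stay ran from 13 September 2016 to 2 December 2016, the deadline is extended by 80 days to 30 January 2017.
Filing on 22 December 2016 beat the 30 January 2017 deadline — the action is timely.

TIMELY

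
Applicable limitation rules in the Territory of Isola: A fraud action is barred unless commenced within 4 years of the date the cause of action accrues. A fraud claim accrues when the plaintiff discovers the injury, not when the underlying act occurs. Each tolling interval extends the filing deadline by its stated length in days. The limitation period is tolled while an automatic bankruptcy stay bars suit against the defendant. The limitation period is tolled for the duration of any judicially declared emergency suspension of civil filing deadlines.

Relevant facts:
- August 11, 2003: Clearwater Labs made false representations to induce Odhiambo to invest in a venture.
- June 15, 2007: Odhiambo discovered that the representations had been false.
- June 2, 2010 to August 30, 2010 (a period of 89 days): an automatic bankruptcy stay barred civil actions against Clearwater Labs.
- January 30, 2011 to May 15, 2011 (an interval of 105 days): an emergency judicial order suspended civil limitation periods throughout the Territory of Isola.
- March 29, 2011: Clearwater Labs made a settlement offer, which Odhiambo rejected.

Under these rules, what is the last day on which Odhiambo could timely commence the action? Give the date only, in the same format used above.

December 26, 2011

Under the discovery rule, the claim accrued on June 15, 2007, when Odhiambo discovered the injury — not on the August 11, 2003 date of the underlying act.
4 years from June 15, 2007 is June 15, 2011.
Because the automatic bankruptcy stay ran from June 2, 2010 to August 30, 2010, the deadline is extended by 89 days to September 12, 2011.
The emergency suspension of filing deadlines from January 30, 2011 to May 15, 2011 tolled the period for 105 days, extending the deadline to December 26, 2011.
None of the other events listed affects the running of the period under the stated rules.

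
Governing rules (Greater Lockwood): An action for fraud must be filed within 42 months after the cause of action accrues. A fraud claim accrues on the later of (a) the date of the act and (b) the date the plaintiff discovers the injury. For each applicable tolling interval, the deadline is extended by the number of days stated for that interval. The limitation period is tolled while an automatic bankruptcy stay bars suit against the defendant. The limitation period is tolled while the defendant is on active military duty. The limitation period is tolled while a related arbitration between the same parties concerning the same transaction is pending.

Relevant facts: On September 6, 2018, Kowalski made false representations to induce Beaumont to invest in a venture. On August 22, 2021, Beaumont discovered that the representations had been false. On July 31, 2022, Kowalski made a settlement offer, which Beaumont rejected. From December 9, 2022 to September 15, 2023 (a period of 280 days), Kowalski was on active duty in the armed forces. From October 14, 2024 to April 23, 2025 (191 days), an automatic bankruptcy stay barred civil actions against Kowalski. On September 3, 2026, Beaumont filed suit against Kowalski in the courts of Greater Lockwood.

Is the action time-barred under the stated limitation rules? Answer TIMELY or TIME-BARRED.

Because discovery on August 22, 2021 post-dates the September 6, 2018 act, accrual under the later-of rule falls on August 22, 2021.
Adding the 42 months base period to August 22, 2021 gives a deadline of February 22, 2025, before any tolling.
Because the defendant's active military service ran from December 9, 2022 to September 15, 2023, the deadline is extended by 280 days to November 29, 2025.
Because the automatic bankruptcy stay ran from October 14, 2024 to April 23, 2025, the deadline is extended by 191 days to June 8, 2026.
None of the other events listed affects the running of the period under the stated rules.
The September 3, 2026 filing falls after the June 8, 2026 deadline; the claim is time-barred.

TIME-BARRED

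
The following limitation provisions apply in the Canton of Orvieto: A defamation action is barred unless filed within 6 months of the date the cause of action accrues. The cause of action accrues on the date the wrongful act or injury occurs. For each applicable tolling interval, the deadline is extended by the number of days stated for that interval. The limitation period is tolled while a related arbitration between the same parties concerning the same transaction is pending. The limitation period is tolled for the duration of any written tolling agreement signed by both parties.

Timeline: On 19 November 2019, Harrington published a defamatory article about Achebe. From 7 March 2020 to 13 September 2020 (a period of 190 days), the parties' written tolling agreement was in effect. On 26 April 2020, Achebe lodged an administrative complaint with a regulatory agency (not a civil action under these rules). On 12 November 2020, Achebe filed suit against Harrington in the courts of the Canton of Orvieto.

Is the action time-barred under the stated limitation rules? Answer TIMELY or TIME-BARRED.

The claim accrued on 19 November 2019, when the wrongful act occurred.
6 months from 19 November 2019 is 19 May 2020.
Because the written tolling agreement ran from 7 March 2020 to 13 September 2020, the deadline is extended by 190 days to 25 November 2020.
The other events in the timeline have no effect on the limitation period under the stated rules.
Filing on 12 November 2020 beat the 25 November 2020 deadline — the action is timely.

TIMELY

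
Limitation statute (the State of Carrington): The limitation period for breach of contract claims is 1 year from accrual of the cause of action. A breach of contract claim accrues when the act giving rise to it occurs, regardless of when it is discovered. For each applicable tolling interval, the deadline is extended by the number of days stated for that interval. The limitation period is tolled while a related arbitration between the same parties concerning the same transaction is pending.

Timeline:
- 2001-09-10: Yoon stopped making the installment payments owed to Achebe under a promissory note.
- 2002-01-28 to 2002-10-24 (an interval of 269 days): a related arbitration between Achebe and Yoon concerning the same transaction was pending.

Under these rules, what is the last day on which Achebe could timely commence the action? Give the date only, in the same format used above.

2003-06-06

The claim accrued on 2001-09-10, when the wrongful act occurred.
The untolled deadline — 1 year after 2001-09-10 — is 2002-09-10.
The period was tolled for 269 days by the pending related arbitration (2002-01-28 to 2002-10-24), pushing the deadline to 2003-06-06.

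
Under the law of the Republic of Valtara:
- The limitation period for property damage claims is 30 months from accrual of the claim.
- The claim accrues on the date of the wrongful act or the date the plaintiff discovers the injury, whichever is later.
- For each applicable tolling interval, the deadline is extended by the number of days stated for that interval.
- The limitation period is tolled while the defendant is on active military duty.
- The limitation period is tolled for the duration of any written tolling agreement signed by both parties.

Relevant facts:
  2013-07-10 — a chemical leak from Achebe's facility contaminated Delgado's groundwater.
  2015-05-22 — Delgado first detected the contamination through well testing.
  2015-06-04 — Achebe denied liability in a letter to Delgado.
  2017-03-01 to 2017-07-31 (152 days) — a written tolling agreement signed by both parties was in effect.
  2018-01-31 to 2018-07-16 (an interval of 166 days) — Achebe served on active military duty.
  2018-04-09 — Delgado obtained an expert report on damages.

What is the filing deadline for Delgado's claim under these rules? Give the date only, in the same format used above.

The claim accrued on 2015-05-22 — the later of the 2013-07-10 act and the 2015-05-22 discovery.
The untolled deadline — 30 months after 2015-05-22 — is 2017-11-22.
The written tolling agreement from 2017-03-01 to 2017-07-31 tolled the period for 152 days, extending the deadline to 2018-04-23.
The defendant's active military service from 2018-01-31 to 2018-07-16 tolled the period for 166 days, extending the deadline to 2018-10-06.
Nothing else in the chronology tolls or restarts the period.

2018-10-06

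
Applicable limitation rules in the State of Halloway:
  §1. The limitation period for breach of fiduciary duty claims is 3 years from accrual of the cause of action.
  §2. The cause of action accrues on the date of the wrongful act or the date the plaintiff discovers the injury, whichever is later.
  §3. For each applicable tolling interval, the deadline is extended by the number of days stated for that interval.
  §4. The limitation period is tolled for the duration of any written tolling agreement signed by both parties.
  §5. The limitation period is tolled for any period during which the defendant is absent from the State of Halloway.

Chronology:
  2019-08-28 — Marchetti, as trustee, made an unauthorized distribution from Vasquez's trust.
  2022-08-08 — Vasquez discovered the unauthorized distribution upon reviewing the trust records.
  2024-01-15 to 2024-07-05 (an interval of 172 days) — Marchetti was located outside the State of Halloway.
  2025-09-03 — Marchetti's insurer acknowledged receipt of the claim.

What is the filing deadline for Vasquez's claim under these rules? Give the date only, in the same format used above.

Because discovery on 2022-08-08 post-dates the 2019-08-28 act, accrual under the later-of rule falls on 2022-08-08.
The untolled deadline — 3 years after 2022-08-08 — is 2025-08-08.
The period was tolled for 172 days by the defendant's absence from the jurisdiction (2024-01-15 to 2024-07-05), pushing the deadline to 2026-01-27.
None of the other events listed affects the running of the period under the stated rules.

2026-01-27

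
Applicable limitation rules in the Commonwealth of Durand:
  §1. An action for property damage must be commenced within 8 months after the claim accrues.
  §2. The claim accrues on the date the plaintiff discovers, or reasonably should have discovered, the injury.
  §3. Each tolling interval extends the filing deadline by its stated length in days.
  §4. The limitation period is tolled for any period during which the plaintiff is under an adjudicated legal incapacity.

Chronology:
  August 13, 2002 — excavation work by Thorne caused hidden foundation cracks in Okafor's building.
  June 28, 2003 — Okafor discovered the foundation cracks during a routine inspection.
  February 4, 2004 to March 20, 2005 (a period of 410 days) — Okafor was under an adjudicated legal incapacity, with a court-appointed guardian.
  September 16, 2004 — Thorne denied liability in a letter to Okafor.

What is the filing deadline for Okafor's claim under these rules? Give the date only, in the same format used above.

April 13, 2005

The claim did not accrue until Okafor discovered the injury on June 28, 2003; the August 13, 2002 act date does not start the clock under the stated rule.
8 months from June 28, 2003 is February 28, 2004.
The period was tolled for 410 days by the plaintiff's legal incapacity (February 4, 2004 to March 20, 2005), pushing the deadline to April 13, 2005.
None of the other events listed affects the running of the period under the stated rules.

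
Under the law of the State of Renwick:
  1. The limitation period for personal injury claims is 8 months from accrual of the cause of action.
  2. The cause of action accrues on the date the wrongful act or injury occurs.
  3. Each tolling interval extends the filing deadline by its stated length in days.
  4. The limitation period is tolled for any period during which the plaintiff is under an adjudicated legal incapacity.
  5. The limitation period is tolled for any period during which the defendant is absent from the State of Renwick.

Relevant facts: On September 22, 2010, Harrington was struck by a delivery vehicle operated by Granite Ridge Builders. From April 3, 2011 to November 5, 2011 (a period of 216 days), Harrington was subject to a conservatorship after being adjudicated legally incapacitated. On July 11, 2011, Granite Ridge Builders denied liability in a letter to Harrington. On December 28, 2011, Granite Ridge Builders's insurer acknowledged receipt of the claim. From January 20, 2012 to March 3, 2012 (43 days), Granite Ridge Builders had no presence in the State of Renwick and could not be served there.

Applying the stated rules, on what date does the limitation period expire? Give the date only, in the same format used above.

December 24, 2011

The limitation period began to run on September 22, 2010.
The untolled deadline — 8 months after September 22, 2010 — is May 22, 2011.
The period was tolled for 216 days by the plaintiff's legal incapacity (April 3, 2011 to November 5, 2011), pushing the deadline to December 24, 2011.
The defendant's absence from the jurisdiction starting January 20, 2012 came too late — the period had run on December 24, 2011 — and so does not extend the deadline.
The other events in the timeline have no effect on the limitation period under the stated rules.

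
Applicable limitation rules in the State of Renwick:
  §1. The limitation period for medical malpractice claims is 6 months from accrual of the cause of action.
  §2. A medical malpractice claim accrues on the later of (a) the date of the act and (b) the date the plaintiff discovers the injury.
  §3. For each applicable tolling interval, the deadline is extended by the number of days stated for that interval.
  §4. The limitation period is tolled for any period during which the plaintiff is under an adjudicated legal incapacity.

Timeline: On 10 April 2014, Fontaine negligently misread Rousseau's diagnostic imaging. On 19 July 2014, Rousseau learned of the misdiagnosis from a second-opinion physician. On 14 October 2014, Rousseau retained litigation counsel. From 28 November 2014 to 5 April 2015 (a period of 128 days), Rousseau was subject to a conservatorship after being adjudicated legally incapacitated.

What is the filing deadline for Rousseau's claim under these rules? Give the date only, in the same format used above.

27 May 2015

Taking the later of the act (10 April 2014) and discovery (19 July 2014), the claim accrued on 19 July 2014.
Adding the 6 months base period to 19 July 2014 gives a deadline of 19 January 2015, before any tolling.
The period was tolled for 128 days by the plaintiff's legal incapacity (28 November 2014 to 5 April 2015), pushing the deadline to 27 May 2015.
Nothing else in the chronology tolls or restarts the period.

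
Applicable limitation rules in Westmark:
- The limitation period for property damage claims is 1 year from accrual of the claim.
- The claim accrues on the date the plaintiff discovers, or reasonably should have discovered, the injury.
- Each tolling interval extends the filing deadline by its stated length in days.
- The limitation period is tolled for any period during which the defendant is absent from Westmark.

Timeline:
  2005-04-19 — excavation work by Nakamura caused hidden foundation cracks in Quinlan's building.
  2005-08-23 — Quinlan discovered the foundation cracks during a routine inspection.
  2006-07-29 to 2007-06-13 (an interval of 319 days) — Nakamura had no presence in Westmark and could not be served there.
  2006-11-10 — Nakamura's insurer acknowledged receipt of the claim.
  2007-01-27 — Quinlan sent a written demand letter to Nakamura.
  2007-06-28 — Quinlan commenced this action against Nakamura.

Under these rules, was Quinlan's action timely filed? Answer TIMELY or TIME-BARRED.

TIMELY

Accrual is tied to discovery, so the period began on 2005-08-23 rather than on 2005-04-19 when the act occurred.
Adding the 1 year base period to 2005-08-23 gives a deadline of 2006-08-23, before any tolling.
Because the defendant's absence from the jurisdiction ran from 2006-07-29 to 2007-06-13, the deadline is extended by 319 days to 2007-07-08.
The other events in the timeline have no effect on the limitation period under the stated rules.
The 2007-06-28 filing precedes the 2007-07-08 deadline; the claim is timely.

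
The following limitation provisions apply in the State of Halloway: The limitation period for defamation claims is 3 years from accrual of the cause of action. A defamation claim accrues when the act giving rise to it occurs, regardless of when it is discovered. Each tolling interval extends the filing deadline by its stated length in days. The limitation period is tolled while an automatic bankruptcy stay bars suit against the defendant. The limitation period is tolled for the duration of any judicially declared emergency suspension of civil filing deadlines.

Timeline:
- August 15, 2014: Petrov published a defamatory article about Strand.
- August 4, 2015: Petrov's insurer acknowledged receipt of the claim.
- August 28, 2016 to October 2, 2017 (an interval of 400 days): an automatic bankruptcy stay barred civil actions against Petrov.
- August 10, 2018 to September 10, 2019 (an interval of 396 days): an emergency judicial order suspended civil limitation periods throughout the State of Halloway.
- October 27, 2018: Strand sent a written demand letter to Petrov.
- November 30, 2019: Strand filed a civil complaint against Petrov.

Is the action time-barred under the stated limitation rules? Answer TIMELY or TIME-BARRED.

TIME-BARRED

The cause of action accrued on August 15, 2014, the date of the act.
The untolled deadline — 3 years after August 15, 2014 — is August 15, 2017.
The automatic bankruptcy stay from August 28, 2016 to October 2, 2017 tolled the period for 400 days, extending the deadline to September 19, 2018.
The emergency suspension of filing deadlines from August 10, 2018 to September 10, 2019 tolled the period for 396 days, extending the deadline to October 20, 2019.
None of the other events listed affects the running of the period under the stated rules.
Filing on November 30, 2019 missed the October 20, 2019 deadline — the action is time-barred.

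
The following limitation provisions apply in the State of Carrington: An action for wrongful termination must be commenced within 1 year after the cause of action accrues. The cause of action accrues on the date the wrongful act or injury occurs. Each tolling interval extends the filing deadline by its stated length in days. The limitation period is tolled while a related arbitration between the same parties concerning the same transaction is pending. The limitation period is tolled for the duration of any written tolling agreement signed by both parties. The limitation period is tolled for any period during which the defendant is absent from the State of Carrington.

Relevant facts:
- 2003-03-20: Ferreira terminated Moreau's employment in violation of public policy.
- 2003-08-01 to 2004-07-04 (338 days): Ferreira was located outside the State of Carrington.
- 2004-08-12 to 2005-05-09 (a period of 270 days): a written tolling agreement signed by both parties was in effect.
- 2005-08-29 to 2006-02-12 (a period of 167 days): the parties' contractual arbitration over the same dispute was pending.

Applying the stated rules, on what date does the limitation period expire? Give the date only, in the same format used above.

2006-05-04

The cause of action accrued on 2003-03-20, the date of the act.
The untolled deadline — 1 year after 2003-03-20 — is 2004-03-20.
The defendant's absence from the jurisdiction from 2003-08-01 to 2004-07-04 tolled the period for 338 days, extending the deadline to 2005-02-21.
The written tolling agreement from 2004-08-12 to 2005-05-09 tolled the period for 270 days, extending the deadline to 2005-11-18.
Because the pending related arbitration ran from 2005-08-29 to 2006-02-12, the deadline is extended by 167 days to 2006-05-04.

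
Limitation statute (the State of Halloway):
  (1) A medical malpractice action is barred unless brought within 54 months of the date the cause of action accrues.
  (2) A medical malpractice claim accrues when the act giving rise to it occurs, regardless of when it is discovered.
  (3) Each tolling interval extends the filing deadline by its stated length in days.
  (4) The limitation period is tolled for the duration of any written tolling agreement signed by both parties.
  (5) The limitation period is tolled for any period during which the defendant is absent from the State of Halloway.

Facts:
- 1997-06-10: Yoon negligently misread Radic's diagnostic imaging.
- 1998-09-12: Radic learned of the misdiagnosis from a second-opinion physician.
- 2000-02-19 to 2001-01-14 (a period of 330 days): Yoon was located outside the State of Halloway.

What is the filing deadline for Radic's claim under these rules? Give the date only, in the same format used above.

2002-11-05

Because the rule ties accrual to occurrence, the claim accrued on 1997-06-10, not on the 1998-09-12 discovery date.
The untolled deadline — 54 months after 1997-06-10 — is 2001-12-10.
Because the defendant's absence from the jurisdiction ran from 2000-02-19 to 2001-01-14, the deadline is extended by 330 days to 2002-11-05.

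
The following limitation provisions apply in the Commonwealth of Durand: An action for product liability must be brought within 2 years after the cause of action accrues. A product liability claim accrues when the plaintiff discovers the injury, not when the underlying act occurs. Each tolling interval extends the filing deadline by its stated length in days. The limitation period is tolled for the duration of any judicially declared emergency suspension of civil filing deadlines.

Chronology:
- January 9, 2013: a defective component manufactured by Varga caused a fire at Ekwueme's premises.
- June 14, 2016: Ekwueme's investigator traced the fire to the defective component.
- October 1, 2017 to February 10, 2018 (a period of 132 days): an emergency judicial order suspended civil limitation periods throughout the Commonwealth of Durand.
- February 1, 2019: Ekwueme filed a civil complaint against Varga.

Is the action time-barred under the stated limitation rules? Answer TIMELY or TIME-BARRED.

TIME-BARRED

The claim did not accrue until Ekwueme discovered the injury on June 14, 2016; the January 9, 2013 act date does not start the clock under the stated rule.
The untolled deadline — 2 years after June 14, 2016 — is June 14, 2018.
The period was tolled for 132 days by the emergency suspension of filing deadlines (October 1, 2017 to February 10, 2018), pushing the deadline to October 24, 2018.
The February 1, 2019 filing falls after the October 24, 2018 deadline; the claim is time-barred.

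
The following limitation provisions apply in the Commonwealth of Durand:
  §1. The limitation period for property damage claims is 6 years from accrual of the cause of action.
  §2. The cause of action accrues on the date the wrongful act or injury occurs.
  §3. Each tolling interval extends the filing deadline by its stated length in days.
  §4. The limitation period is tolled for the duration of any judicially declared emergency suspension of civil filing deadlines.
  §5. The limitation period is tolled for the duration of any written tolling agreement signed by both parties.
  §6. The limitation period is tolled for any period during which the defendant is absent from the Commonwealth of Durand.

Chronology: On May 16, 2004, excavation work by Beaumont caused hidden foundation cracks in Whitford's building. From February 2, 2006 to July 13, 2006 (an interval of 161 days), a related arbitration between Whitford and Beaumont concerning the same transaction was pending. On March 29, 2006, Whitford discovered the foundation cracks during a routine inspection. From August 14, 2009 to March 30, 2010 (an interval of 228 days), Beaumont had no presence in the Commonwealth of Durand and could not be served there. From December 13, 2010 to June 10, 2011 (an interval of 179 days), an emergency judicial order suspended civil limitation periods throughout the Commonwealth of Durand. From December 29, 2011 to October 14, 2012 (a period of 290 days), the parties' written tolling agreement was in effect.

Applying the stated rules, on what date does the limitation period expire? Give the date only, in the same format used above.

June 27, 2011

Accrual is governed by the date of the act, so the period began to run on May 16, 2004; the later discovery on March 29, 2006 is irrelevant under the stated rule.
Adding the 6 years base period to May 16, 2004 gives a deadline of May 16, 2010, before any tolling.
Because the defendant's absence from the jurisdiction ran from August 14, 2009 to March 30, 2010, the deadline is extended by 228 days to December 30, 2010.
Because the emergency suspension of filing deadlines ran from December 13, 2010 to June 10, 2011, the deadline is extended by 179 days to June 27, 2011.
By the time the written tolling agreement began on December 29, 2011, the limitation period had already expired on June 27, 2011; that interval cannot revive it.
The pending related arbitration from February 2, 2006 to July 13, 2006 does not toll the period, because no stated rule makes a pending arbitration a tolling event.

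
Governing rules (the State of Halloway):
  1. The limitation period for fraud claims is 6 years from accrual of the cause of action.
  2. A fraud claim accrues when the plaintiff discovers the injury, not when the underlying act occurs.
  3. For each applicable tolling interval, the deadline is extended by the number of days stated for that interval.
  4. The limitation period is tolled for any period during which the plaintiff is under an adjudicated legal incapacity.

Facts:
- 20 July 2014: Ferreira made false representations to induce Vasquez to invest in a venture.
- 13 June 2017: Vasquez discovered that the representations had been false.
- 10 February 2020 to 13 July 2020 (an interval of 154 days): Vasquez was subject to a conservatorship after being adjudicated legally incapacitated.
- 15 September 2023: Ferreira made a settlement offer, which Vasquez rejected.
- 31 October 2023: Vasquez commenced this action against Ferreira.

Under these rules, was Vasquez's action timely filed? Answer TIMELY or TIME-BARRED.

TIMELY

The claim did not accrue until Vasquez discovered the injury on 13 June 2017; the 20 July 2014 act date does not start the clock under the stated rule.
The untolled deadline — 6 years after 13 June 2017 — is 13 June 2023.
The period was tolled for 154 days by the plaintiff's legal incapacity (10 February 2020 to 13 July 2020), pushing the deadline to 14 November 2023.
The other events in the timeline have no effect on the limitation period under the stated rules.
Filing on 31 October 2023 beat the 14 November 2023 deadline — the action is timely.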